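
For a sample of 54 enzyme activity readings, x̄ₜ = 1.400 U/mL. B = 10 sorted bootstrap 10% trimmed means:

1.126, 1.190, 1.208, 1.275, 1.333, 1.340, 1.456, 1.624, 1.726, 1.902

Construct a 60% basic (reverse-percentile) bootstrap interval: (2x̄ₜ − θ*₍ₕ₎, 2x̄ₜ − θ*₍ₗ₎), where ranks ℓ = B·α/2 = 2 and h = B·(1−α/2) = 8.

(1.176, 1.610)

Percentile endpoints at ranks 2 and 8: θ*₍2₎ = 1.190, θ*₍8₎ = 1.624.
Basic interval reflects these around x̄ₜ:
  lower = 2 × 1.400 − 1.624 = 1.176
  upper = 2 × 1.400 − 1.190 = 1.610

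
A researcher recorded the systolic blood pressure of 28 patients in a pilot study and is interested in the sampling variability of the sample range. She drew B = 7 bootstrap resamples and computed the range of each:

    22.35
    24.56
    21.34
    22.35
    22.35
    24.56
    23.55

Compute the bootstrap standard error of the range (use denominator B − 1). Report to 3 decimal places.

SE* = 1.238

Bootstrap SE is the standard deviation of the 7 replicate ranges.
Mean of replicates: (22.35 + 24.56 + 21.34 + 22.35 + 22.35 + 24.56 + 23.55) / 7 = 161.0600 / 7 = 23.0086
Sum of squared deviations: (−0.6586)² + (+1.5514)² + (−1.6686)² + (−0.6586)² + (−0.6586)² + (+1.5514)² + (+0.5414)² = 9.1923
Variance = 9.1923 / 6 = 1.5320
SE* = √1.5320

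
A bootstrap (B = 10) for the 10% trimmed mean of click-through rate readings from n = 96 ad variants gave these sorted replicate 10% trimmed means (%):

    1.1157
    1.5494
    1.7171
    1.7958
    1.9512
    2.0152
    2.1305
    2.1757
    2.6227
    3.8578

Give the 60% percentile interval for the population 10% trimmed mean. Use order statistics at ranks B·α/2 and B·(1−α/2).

α = 0.40; lower rank = 10 × 0.200 = 2; upper rank = 10 × 0.800 = 8.
The 2nd smallest replicate is 1.5494; the 8th is 2.1757.

(1.5494, 2.1757)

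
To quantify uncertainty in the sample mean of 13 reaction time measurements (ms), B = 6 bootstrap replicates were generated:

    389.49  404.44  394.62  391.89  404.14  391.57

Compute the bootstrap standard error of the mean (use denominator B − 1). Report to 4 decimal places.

SE* = 6.6074

Bootstrap SE is the standard deviation of the 6 replicate means.
Mean of replicates: (389.49 + 404.44 + 394.62 + 391.89 + 404.14 + 391.57) / 6 = 2376.15000 / 6 = 396.02500
Sum of squared deviations: (−6.53500)² + (+8.41500)² + (−1.40500)² + (−4.13500)² + (+8.11500)² + (−4.45500)² = 218.29095
Variance = 218.29095 / 5 = 43.65819
SE* = √43.65819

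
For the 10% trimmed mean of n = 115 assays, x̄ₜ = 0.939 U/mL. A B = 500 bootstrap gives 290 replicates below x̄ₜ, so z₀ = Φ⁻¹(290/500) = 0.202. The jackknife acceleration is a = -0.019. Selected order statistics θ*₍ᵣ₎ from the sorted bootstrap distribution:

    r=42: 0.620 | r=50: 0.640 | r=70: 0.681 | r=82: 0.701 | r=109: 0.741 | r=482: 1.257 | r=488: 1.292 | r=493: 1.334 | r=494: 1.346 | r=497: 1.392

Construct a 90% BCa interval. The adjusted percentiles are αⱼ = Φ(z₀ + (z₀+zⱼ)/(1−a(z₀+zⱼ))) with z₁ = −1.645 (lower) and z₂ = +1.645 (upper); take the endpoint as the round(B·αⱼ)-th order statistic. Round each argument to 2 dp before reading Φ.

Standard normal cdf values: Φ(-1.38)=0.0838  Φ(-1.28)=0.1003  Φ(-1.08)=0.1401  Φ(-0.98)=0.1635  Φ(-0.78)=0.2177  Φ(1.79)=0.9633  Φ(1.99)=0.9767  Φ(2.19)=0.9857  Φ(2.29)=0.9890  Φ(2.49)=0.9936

(0.640, 1.292)

Lower: z₀ + z₁ = 0.202 + (-1.645) = -1.443; 1 − a(z₀+z₁) = 1 − (-0.019)(-1.443) = 0.9726; argument = 0.202 + (-1.443)/0.9726 = -1.2817 → -1.28.
α₁ = Φ(-1.28) = 0.1003; rank = round(500 × 0.1003) = 50; θ*₍50₎ = 0.640.
Upper: z₀ + z₂ = 1.847; 1 − a(z₀+z₂) = 1.0351; argument = 1.9864 → 1.99; α₂ = 0.9767; rank = 488; θ*₍488₎ = 1.292.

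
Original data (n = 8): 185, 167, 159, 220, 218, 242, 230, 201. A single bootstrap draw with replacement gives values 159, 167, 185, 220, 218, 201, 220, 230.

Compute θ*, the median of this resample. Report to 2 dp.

θ* = 209.50

Sorted: 159, 167, 185, 201, 218, 220, 220, 230
Median = average of the two middle values = 209.50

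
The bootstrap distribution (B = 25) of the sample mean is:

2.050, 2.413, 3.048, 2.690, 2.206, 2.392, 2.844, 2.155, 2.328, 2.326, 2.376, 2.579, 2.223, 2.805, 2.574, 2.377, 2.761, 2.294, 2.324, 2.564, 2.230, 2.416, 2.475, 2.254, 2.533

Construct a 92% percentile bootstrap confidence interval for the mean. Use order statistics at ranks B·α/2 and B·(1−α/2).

Sorted replicates: 2.050, 2.155, 2.206, 2.223, 2.230, 2.254, 2.294, 2.324, 2.326, 2.328, 2.376, 2.377, 2.392, 2.413, 2.416, 2.475, 2.533, 2.564, 2.574, 2.579, 2.690, 2.761, 2.805, 2.844, 3.048
α = 0.08; lower rank = 25 × 0.040 = 1; upper rank = 25 × 0.960 = 24.
The 1st smallest replicate is 2.050; the 24th is 2.844.

(2.050, 2.844)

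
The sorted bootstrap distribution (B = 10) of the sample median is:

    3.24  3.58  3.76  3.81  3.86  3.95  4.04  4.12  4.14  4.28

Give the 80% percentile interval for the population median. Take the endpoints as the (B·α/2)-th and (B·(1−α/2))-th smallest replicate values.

(3.24, 4.14)

α = 0.20; lower rank = 10 × 0.100 = 1; upper rank = 10 × 0.900 = 9.
The 1st smallest replicate is 3.24; the 9th is 4.14.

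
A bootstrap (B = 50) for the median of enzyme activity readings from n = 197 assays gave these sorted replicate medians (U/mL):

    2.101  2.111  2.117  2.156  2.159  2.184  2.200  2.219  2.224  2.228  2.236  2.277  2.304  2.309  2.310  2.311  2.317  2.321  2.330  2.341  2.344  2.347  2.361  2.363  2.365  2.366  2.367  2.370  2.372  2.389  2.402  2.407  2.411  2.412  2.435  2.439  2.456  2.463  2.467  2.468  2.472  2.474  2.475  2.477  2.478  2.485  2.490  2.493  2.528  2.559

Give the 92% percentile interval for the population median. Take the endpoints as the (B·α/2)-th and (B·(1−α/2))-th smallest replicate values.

α = 0.08; lower rank = 50 × 0.040 = 2; upper rank = 50 × 0.960 = 48.
The 2nd smallest replicate is 2.111; the 48th is 2.493.

(2.111, 2.493)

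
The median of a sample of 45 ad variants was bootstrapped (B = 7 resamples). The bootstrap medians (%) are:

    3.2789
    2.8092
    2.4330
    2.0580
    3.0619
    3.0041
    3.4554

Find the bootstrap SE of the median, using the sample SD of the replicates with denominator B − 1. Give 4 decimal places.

SE* = 0.4863

Bootstrap SE is the standard deviation of the 7 replicate medians.
Mean of replicates: (3.2789 + 2.8092 + 2.4330 + 2.0580 + 3.0619 + 3.0041 + 3.4554) / 7 = 20.10050 / 7 = 2.87150
Sum of squared deviations: (+0.40740)² + (−0.06230)² + (−0.43850)² + (−0.81350)² + (+0.19040)² + (+0.13260)² + (+0.58390)² = 1.41869
Variance = 1.41869 / 6 = 0.23645
SE* = √0.23645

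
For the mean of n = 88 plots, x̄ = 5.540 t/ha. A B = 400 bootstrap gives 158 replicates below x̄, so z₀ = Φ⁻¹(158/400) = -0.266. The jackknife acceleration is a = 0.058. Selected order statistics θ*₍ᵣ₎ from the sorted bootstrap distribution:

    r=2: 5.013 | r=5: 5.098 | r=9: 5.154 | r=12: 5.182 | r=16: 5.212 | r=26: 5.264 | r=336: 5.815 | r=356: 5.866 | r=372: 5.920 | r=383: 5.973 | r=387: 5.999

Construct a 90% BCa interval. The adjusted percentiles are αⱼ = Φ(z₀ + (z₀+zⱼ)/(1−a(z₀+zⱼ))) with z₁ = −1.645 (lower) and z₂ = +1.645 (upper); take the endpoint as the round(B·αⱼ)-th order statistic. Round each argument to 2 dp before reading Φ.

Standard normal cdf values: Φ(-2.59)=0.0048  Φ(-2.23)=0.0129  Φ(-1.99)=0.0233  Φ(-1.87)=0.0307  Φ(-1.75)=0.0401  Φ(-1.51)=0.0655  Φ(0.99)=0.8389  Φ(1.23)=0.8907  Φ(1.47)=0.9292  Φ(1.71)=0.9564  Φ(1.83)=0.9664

(5.154, 5.866)

Lower: z₀ + z₁ = -0.266 + (-1.645) = -1.911; 1 − a(z₀+z₁) = 1 − (0.058)(-1.911) = 1.1108; argument = -0.266 + (-1.911)/1.1108 = -1.9863 → -1.99.
α₁ = Φ(-1.99) = 0.0233; rank = round(400 × 0.0233) = 9; θ*₍9₎ = 5.154.
Upper: z₀ + z₂ = 1.379; 1 − a(z₀+z₂) = 0.9200; argument = 1.2329 → 1.23; α₂ = 0.8907; rank = 356; θ*₍356₎ = 5.866.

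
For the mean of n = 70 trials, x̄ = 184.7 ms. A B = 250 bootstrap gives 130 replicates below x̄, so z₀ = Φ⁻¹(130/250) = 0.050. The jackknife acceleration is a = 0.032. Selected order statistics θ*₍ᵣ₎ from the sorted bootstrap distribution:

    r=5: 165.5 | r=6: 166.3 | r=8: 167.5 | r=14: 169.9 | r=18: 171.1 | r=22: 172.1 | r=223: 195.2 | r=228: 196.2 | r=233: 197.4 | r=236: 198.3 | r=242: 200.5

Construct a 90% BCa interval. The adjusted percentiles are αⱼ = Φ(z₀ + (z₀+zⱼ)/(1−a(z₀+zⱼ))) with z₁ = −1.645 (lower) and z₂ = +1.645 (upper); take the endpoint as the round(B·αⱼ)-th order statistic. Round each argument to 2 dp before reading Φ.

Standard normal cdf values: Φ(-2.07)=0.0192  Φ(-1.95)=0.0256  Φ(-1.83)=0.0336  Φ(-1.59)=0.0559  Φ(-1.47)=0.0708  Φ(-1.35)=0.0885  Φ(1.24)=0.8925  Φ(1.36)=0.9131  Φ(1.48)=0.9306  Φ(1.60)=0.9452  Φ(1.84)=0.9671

Lower: z₀ + z₁ = 0.050 + (-1.645) = -1.595; 1 − a(z₀+z₁) = 1 − (0.032)(-1.595) = 1.0510; argument = 0.050 + (-1.595)/1.0510 = -1.4675 → -1.47.
α₁ = Φ(-1.47) = 0.0708; rank = round(250 × 0.0708) = 18; θ*₍18₎ = 171.1.
Upper: z₀ + z₂ = 1.695; 1 − a(z₀+z₂) = 0.9458; argument = 1.8422 → 1.84; α₂ = 0.9671; rank = 242; θ*₍242₎ = 200.5.

(171.1, 200.5)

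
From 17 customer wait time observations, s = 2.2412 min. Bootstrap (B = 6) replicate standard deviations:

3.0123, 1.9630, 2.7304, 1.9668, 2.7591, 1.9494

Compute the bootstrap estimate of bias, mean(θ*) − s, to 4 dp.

bias = +0.1556

mean(θ*) = (3.0123 + 1.9630 + 2.7304 + 1.9668 + 2.7591 + 1.9494) / 6 = 2.39683
bias = 2.39683 − 2.2412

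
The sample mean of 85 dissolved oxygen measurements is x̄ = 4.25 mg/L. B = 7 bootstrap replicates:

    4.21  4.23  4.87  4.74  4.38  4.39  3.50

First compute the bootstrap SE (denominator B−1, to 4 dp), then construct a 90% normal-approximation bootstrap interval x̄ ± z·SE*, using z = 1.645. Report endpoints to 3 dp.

Mean of replicates = 4.3314; sum of squared deviations = 1.1791; SE* = √(1.1791/6) = 0.4433
Margin = 1.645 × 0.4433 = 0.7292
Interval: 4.25 ± 0.7292

(3.521, 4.979)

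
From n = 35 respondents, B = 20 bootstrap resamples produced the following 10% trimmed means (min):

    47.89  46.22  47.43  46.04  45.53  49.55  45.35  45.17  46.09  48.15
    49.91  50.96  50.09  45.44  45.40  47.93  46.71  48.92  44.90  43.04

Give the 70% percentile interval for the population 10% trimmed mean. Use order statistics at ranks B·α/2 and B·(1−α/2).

Sorted replicates: 43.04, 44.90, 45.17, 45.35, 45.40, 45.44, 45.53, 46.04, 46.09, 46.22, 46.71, 47.43, 47.89, 47.93, 48.15, 48.92, 49.55, 49.91, 50.09, 50.96
α = 0.30; lower rank = 20 × 0.150 = 3; upper rank = 20 × 0.850 = 17.
The 3rd smallest replicate is 45.17; the 17th is 49.55.

(45.17, 49.55)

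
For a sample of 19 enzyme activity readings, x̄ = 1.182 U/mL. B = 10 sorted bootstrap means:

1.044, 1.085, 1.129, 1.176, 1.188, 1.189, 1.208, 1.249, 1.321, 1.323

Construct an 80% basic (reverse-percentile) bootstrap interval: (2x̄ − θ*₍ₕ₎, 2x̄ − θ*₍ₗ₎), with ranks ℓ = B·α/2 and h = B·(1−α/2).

Percentile endpoints at ranks 1 and 9: θ*₍1₎ = 1.044, θ*₍9₎ = 1.321.
Basic interval reflects these around x̄:
  lower = 2 × 1.182 − 1.321 = 1.043
  upper = 2 × 1.182 − 1.044 = 1.320

(1.043, 1.320)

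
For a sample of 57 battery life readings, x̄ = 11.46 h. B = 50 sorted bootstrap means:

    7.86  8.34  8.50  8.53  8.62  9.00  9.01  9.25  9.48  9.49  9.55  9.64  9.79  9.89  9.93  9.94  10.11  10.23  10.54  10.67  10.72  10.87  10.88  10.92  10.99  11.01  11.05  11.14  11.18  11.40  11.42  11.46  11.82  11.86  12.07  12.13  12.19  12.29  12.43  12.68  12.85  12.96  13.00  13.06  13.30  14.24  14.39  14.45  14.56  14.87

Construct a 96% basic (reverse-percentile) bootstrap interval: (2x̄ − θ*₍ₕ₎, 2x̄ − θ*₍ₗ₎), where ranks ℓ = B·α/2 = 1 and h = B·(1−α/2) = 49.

Percentile endpoints at ranks 1 and 49: θ*₍1₎ = 7.86, θ*₍49₎ = 14.56.
Basic interval reflects these around x̄:
  lower = 2 × 11.46 − 14.56 = 8.36
  upper = 2 × 11.46 − 7.86 = 15.06

(8.36, 15.06)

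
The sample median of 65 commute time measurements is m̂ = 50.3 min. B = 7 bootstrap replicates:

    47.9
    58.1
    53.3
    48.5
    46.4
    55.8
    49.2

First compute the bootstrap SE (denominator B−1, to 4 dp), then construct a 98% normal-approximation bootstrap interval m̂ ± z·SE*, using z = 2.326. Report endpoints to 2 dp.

(39.97, 60.63)

Mean of replicates = 51.3143; sum of squared deviations = 118.3086; SE* = √(118.3086/6) = 4.4405
Margin = 2.326 × 4.4405 = 10.329
Interval: 50.3 ± 10.329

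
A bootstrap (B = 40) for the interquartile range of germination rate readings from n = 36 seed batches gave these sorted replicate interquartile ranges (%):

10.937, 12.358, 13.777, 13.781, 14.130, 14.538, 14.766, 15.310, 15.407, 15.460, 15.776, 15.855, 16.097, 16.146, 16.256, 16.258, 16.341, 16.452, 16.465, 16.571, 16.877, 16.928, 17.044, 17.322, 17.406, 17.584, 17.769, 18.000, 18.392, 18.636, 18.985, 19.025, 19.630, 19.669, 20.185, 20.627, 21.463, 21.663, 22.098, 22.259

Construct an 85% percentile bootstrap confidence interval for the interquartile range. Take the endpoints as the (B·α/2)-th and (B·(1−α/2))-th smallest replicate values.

(13.777, 21.463)

α = 0.15; lower rank = 40 × 0.075 = 3; upper rank = 40 × 0.925 = 37.
The 3rd smallest replicate is 13.777; the 37th is 21.463.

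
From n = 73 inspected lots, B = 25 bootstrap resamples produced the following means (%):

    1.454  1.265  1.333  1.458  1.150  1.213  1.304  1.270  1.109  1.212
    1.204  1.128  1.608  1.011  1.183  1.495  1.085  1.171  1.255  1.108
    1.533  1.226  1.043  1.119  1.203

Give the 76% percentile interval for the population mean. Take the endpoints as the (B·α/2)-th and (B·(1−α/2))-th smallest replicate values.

(1.085, 1.458)

Sorted replicates: 1.011, 1.043, 1.085, 1.108, 1.109, 1.119, 1.128, 1.150, 1.171, 1.183, 1.203, 1.204, 1.212, 1.213, 1.226, 1.255, 1.265, 1.270, 1.304, 1.333, 1.454, 1.458, 1.495, 1.533, 1.608
α = 0.24; lower rank = 25 × 0.120 = 3; upper rank = 25 × 0.880 = 22.
The 3rd smallest replicate is 1.085; the 22nd is 1.458.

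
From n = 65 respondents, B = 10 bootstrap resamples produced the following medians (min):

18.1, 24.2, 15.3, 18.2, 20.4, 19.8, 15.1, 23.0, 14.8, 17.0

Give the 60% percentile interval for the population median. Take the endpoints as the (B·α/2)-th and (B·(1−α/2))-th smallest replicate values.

Sorted replicates: 14.8, 15.1, 15.3, 17.0, 18.1, 18.2, 19.8, 20.4, 23.0, 24.2
α = 0.40; lower rank = 10 × 0.200 = 2; upper rank = 10 × 0.800 = 8.
The 2nd smallest replicate is 15.1; the 8th is 20.4.

(15.1, 20.4)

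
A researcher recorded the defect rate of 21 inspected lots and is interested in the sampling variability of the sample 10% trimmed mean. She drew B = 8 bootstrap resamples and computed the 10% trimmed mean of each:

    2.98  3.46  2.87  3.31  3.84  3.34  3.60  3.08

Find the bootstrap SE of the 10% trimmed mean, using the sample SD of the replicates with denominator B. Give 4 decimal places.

SE* = 0.3049

Bootstrap SE is the standard deviation of the 8 replicate 10% trimmed means.
Mean of replicates: (2.98 + 3.46 + 2.87 + 3.31 + 3.84 + 3.34 + 3.60 + 3.08) / 8 = 26.48000 / 8 = 3.31000
Sum of squared deviations: (−0.33000)² + (+0.15000)² + (−0.44000)² + (+0.00000)² + (+0.53000)² + (+0.03000)² + (+0.29000)² + (−0.23000)² = 0.74380
Variance = 0.74380 / 8 = 0.09297
SE* = √0.09297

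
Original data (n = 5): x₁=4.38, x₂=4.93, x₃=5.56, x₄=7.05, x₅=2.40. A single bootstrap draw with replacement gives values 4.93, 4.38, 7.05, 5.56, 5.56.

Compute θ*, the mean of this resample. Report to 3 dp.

θ* = 5.496

Mean = (4.93 + 4.38 + 7.05 + 5.56 + 5.56) / 5 = 27.480 / 5 = 5.496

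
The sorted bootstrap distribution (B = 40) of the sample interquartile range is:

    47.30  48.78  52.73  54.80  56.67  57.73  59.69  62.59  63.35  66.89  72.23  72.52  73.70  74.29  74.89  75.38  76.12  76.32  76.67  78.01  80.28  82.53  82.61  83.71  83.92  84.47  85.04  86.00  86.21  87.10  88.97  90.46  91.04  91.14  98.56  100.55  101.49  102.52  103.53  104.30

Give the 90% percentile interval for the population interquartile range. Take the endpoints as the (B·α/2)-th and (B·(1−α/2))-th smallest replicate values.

α = 0.10; lower rank = 40 × 0.050 = 2; upper rank = 40 × 0.950 = 38.
The 2nd smallest replicate is 48.78; the 38th is 102.52.

(48.78, 102.52)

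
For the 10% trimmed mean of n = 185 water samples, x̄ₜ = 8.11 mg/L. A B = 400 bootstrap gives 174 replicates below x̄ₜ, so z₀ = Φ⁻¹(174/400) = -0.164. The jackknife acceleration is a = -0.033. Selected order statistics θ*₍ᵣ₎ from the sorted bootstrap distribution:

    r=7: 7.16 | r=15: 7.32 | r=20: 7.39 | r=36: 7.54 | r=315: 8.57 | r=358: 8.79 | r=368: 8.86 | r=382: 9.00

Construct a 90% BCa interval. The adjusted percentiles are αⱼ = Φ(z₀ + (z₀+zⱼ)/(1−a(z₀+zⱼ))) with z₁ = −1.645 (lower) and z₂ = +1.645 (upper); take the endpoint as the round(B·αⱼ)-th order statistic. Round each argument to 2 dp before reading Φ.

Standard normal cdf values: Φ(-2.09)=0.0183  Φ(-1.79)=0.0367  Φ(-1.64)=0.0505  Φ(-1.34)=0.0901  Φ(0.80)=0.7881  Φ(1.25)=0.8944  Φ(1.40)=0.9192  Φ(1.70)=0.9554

Lower: z₀ + z₁ = -0.164 + (-1.645) = -1.809; 1 − a(z₀+z₁) = 1 − (-0.033)(-1.809) = 0.9403; argument = -0.164 + (-1.809)/0.9403 = -2.0878 → -2.09.
α₁ = Φ(-2.09) = 0.0183; rank = round(400 × 0.0183) = 7; θ*₍7₎ = 7.16.
Upper: z₀ + z₂ = 1.481; 1 − a(z₀+z₂) = 1.0489; argument = 1.2480 → 1.25; α₂ = 0.8944; rank = 358; θ*₍358₎ = 8.79.

(7.16, 8.79)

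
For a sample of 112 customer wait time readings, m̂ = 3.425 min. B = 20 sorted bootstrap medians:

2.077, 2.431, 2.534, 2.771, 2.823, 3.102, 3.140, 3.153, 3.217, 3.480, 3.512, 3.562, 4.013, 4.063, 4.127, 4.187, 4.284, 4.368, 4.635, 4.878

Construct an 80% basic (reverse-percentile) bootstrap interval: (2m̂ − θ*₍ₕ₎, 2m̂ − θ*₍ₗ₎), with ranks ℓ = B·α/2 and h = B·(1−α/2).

(2.482, 4.419)

Percentile endpoints at ranks 2 and 18: θ*₍2₎ = 2.431, θ*₍18₎ = 4.368.
Basic interval reflects these around m̂:
  lower = 2 × 3.425 − 4.368 = 2.482
  upper = 2 × 3.425 − 2.431 = 4.419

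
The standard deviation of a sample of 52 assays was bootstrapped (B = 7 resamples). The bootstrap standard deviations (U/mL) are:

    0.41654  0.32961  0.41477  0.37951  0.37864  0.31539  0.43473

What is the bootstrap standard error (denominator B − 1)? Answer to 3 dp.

SE* = 0.045

Bootstrap SE is the standard deviation of the 7 replicate standard deviations.
Mean of replicates: (0.41654 + 0.32961 + 0.41477 + 0.37951 + 0.37864 + 0.31539 + 0.43473) / 7 = 2.669190 / 7 = 0.381313
Sum of squared deviations: (+0.035227)² + (−0.051703)² + (+0.033457)² + (−0.001803)² + (−0.002673)² + (−0.065923)² + (+0.053417)² = 0.012243
Variance = 0.012243 / 6 = 0.002041
SE* = √0.002041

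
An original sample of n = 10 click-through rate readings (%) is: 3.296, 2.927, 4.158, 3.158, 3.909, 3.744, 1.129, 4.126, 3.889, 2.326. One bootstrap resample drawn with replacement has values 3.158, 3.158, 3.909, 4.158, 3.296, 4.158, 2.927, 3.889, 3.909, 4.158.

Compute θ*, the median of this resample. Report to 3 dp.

θ* = 3.899

Sorted: 2.927, 3.158, 3.158, 3.296, 3.889, 3.909, 3.909, 4.158, 4.158, 4.158
Median = average of the two middle values = 3.899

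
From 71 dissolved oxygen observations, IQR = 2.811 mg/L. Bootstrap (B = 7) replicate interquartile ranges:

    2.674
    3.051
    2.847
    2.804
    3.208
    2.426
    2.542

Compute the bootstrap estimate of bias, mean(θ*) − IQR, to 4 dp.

bias = −0.0179

mean(θ*) = (2.674 + 3.051 + 2.847 + 2.804 + 3.208 + 2.426 + 2.542) / 7 = 2.79314
bias = 2.79314 − 2.811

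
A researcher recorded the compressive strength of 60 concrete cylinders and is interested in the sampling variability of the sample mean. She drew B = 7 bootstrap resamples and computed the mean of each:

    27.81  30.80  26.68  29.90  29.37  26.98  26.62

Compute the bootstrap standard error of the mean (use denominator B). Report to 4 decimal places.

Bootstrap SE is the standard deviation of the 7 replicate means.
Mean of replicates: (27.81 + 30.80 + 26.68 + 29.90 + 29.37 + 26.98 + 26.62) / 7 = 198.16000 / 7 = 28.30857
Sum of squared deviations: (−0.49857)² + (+2.49143)² + (−1.62857)² + (+1.59143)² + (+1.06143)² + (−1.32857)² + (−1.68857)² = 17.38369
Variance = 17.38369 / 7 = 2.48338
SE* = √2.48338

SE* = 1.5759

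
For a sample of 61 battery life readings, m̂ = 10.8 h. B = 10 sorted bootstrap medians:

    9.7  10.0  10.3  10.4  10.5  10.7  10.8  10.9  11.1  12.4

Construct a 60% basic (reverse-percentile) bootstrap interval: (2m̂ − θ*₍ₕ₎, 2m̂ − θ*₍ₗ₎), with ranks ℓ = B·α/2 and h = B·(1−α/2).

Percentile endpoints at ranks 2 and 8: θ*₍2₎ = 10.0, θ*₍8₎ = 10.9.
Basic interval reflects these around m̂:
  lower = 2 × 10.8 − 10.9 = 10.7
  upper = 2 × 10.8 − 10.0 = 11.6

(10.7, 11.6)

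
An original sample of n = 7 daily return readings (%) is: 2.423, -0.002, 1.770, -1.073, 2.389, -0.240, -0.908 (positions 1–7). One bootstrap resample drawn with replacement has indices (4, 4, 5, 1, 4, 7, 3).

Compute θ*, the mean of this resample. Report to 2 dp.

θ* = 0.35

Resample values: -1.073, -1.073, 2.389, 2.423, -1.073, -0.908, 1.770.
Mean = ((-1.073) + (-1.073) + 2.389 + 2.423 + (-1.073) + (-0.908) + 1.770) / 7 = 2.4550 / 7 = 0.35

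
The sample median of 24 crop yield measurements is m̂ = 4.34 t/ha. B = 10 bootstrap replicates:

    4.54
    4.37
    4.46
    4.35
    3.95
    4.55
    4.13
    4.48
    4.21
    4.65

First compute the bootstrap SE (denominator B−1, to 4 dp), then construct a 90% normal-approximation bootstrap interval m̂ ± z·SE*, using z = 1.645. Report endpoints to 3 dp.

Mean of replicates = 4.3690; sum of squared deviations = 0.4199; SE* = √(0.4199/9) = 0.2160
Margin = 1.645 × 0.2160 = 0.3553
Interval: 4.34 ± 0.3553

(3.985, 4.695)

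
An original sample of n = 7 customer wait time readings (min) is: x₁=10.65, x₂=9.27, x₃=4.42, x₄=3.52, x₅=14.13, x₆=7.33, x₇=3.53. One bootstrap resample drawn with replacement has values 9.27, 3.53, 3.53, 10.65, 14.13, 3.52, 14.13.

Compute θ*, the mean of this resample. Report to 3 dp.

θ* = 8.394

Mean = (9.27 + 3.53 + 3.53 + 10.65 + 14.13 + 3.52 + 14.13) / 7 = 58.760 / 7 = 8.394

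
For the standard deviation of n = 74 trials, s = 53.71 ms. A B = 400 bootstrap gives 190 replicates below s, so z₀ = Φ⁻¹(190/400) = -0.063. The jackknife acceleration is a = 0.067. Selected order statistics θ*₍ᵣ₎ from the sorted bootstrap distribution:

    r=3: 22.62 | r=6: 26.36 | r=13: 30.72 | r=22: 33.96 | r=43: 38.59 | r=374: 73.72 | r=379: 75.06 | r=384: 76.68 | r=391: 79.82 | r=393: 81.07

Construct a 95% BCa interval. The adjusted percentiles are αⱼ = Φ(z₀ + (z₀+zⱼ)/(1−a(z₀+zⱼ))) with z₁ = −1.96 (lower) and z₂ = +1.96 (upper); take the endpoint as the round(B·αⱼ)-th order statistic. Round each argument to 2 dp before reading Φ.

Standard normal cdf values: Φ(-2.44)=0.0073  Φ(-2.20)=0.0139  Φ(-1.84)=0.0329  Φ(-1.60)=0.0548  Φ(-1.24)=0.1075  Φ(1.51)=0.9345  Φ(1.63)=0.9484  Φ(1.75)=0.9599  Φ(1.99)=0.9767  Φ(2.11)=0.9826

(30.72, 81.07)

Lower: z₀ + z₁ = -0.063 + (-1.960) = -2.023; 1 − a(z₀+z₁) = 1 − (0.067)(-2.023) = 1.1355; argument = -0.063 + (-2.023)/1.1355 = -1.8445 → -1.84.
α₁ = Φ(-1.84) = 0.0329; rank = round(400 × 0.0329) = 13; θ*₍13₎ = 30.72.
Upper: z₀ + z₂ = 1.897; 1 − a(z₀+z₂) = 0.8729; argument = 2.1102 → 2.11; α₂ = 0.9826; rank = 393; θ*₍393₎ = 81.07.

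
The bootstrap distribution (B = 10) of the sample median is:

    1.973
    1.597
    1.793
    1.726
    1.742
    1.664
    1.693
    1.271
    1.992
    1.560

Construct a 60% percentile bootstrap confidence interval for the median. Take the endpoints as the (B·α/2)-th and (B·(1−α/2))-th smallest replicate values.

(1.560, 1.793)

Sorted replicates: 1.271, 1.560, 1.597, 1.664, 1.693, 1.726, 1.742, 1.793, 1.973, 1.992
α = 0.40; lower rank = 10 × 0.200 = 2; upper rank = 10 × 0.800 = 8.
The 2nd smallest replicate is 1.560; the 8th is 1.793.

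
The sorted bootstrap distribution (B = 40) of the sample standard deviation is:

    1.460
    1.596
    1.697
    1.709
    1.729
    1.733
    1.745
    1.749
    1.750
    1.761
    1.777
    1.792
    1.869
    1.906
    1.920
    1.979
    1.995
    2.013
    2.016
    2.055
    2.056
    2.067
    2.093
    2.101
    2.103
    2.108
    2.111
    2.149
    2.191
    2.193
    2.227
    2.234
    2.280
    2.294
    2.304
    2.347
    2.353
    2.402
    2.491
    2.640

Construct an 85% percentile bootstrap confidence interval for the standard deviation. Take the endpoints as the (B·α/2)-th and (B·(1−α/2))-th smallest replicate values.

α = 0.15; lower rank = 40 × 0.075 = 3; upper rank = 40 × 0.925 = 37.
The 3rd smallest replicate is 1.697; the 37th is 2.353.

(1.697, 2.353)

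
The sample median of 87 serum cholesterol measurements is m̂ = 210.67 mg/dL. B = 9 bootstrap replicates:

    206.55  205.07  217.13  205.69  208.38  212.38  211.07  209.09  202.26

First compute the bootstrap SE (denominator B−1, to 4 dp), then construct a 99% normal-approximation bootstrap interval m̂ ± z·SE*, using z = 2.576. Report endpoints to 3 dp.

Mean of replicates = 208.6244; sum of squared deviations = 158.7604; SE* = √(158.7604/8) = 4.4548
Margin = 2.576 × 4.4548 = 11.4756
Interval: 210.67 ± 11.4756

(199.194, 222.146)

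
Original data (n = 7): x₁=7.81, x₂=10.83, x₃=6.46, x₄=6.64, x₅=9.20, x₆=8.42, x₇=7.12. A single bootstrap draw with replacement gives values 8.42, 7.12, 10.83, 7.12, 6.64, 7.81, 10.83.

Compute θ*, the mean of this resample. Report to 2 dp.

Mean = (8.42 + 7.12 + 10.83 + 7.12 + 6.64 + 7.81 + 10.83) / 7 = 58.770 / 7 = 8.40

θ* = 8.40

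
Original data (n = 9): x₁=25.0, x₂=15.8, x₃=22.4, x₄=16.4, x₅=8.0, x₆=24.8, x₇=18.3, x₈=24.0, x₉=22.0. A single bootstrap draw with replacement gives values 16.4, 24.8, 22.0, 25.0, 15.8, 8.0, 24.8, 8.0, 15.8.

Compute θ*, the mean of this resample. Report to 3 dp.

θ* = 17.844

Mean = (16.4 + 24.8 + 22.0 + 25.0 + 15.8 + 8.0 + 24.8 + 8.0 + 15.8) / 9 = 160.60 / 9 = 17.844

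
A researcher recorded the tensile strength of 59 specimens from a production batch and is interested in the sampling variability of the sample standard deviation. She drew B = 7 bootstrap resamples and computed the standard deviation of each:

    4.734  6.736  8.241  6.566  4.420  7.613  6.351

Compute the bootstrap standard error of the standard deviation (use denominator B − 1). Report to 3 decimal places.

Bootstrap SE is the standard deviation of the 7 replicate standard deviations.
Mean of replicates: (4.734 + 6.736 + 8.241 + 6.566 + 4.420 + 7.613 + 6.351) / 7 = 44.6610 / 7 = 6.3801
Sum of squared deviations: (−1.6461)² + (+0.3559)² + (+1.8609)² + (+0.1859)² + (−1.9601)² + (+1.2329)² + (−0.0291)² = 11.6967
Variance = 11.6967 / 6 = 1.9494
SE* = √1.9494

SE* = 1.396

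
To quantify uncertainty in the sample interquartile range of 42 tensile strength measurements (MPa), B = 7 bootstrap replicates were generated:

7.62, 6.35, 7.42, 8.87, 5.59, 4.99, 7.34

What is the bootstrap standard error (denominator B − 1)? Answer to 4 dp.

Bootstrap SE is the standard deviation of the 7 replicate interquartile ranges.
Mean of replicates: (7.62 + 6.35 + 7.42 + 8.87 + 5.59 + 4.99 + 7.34) / 7 = 48.18000 / 7 = 6.88286
Sum of squared deviations: (+0.73714)² + (−0.53286)² + (+0.53714)² + (+1.98714)² + (−1.29286)² + (−1.89286)² + (+0.45714)² = 10.52794
Variance = 10.52794 / 6 = 1.75466
SE* = √1.75466

SE* = 1.3246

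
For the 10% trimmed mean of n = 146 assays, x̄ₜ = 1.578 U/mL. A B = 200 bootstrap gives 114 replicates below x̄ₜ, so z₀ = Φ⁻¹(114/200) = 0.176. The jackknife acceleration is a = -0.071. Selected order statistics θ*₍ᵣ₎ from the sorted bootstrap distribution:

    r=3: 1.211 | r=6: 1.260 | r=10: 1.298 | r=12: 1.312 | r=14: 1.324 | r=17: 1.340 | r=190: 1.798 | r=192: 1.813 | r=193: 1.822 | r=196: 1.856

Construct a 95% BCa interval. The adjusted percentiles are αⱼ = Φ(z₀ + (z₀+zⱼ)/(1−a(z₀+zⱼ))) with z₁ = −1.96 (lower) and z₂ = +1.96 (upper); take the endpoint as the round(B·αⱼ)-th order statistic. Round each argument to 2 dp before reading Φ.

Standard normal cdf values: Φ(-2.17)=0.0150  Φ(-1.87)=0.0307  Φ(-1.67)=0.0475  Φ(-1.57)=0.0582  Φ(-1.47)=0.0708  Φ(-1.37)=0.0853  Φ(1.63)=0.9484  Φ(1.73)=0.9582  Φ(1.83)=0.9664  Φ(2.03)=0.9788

Lower: z₀ + z₁ = 0.176 + (-1.960) = -1.784; 1 − a(z₀+z₁) = 1 − (-0.071)(-1.784) = 0.8733; argument = 0.176 + (-1.784)/0.8733 = -1.8667 → -1.87.
α₁ = Φ(-1.87) = 0.0307; rank = round(200 × 0.0307) = 6; θ*₍6₎ = 1.260.
Upper: z₀ + z₂ = 2.136; 1 − a(z₀+z₂) = 1.1517; argument = 2.0307 → 2.03; α₂ = 0.9788; rank = 196; θ*₍196₎ = 1.856.

(1.260, 1.856)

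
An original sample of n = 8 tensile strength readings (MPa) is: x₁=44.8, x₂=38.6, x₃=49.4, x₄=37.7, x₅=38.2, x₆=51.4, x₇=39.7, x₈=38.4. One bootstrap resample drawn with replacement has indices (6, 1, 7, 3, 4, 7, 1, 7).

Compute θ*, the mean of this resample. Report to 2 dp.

Resample values: 51.4, 44.8, 39.7, 49.4, 37.7, 39.7, 44.8, 39.7.
Mean = (51.4 + 44.8 + 39.7 + 49.4 + 37.7 + 39.7 + 44.8 + 39.7) / 8 = 347.20 / 8 = 43.40

θ* = 43.40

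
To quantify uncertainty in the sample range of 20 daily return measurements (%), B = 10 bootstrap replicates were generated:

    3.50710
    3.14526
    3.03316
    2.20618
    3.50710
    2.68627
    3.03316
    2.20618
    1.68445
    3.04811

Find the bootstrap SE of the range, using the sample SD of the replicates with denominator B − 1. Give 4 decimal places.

Bootstrap SE is the standard deviation of the 10 replicate ranges.
Mean of replicates: (3.50710 + 3.14526 + 3.03316 + 2.20618 + 3.50710 + 2.68627 + 3.03316 + 2.20618 + 1.68445 + 3.04811) / 10 = 28.056970 / 10 = 2.805697
Sum of squared deviations: (+0.701403)² + (+0.339563)² + (+0.227463)² + (−0.599517)² + (+0.701403)² + (−0.119427)² + (+0.227463)² + (−0.599517)² + (−1.121247)² + (+0.242413)² = 3.251777
Variance = 3.251777 / 9 = 0.361309
SE* = √0.361309

SE* = 0.6011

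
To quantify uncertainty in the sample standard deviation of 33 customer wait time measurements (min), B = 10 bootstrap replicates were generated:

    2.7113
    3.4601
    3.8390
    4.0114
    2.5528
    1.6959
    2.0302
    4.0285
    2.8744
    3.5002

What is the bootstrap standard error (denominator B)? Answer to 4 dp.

Bootstrap SE is the standard deviation of the 10 replicate standard deviations.
Mean of replicates: (2.7113 + 3.4601 + 3.8390 + 4.0114 + 2.5528 + 1.6959 + 2.0302 + 4.0285 + 2.8744 + 3.5002) / 10 = 30.70380 / 10 = 3.07038
Sum of squared deviations: (−0.35908)² + (+0.38972)² + (+0.76862)² + (+0.94102)² + (−0.51758)² + (−1.37448)² + (−1.04018)² + (+0.95812)² + (−0.19598)² + (+0.42982)² = 6.13732
Variance = 6.13732 / 10 = 0.61373
SE* = √0.61373

SE* = 0.7834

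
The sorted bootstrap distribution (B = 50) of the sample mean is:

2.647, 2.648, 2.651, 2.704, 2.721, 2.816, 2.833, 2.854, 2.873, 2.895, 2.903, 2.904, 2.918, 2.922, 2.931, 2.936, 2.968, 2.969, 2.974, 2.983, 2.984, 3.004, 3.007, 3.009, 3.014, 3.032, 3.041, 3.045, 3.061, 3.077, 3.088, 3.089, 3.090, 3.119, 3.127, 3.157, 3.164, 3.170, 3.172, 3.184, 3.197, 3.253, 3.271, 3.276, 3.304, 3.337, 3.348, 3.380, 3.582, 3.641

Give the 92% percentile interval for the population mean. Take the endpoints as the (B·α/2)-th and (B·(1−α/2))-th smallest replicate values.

(2.648, 3.380)

α = 0.08; lower rank = 50 × 0.040 = 2; upper rank = 50 × 0.960 = 48.
The 2nd smallest replicate is 2.648; the 48th is 3.380.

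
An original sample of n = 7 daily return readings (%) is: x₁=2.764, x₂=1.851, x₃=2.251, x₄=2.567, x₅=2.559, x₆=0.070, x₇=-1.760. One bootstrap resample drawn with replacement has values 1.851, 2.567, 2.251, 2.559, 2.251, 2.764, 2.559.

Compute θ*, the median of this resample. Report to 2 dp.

θ* = 2.56

Sorted: 1.851, 2.251, 2.251, 2.559, 2.559, 2.567, 2.764
Median = middle value = 2.56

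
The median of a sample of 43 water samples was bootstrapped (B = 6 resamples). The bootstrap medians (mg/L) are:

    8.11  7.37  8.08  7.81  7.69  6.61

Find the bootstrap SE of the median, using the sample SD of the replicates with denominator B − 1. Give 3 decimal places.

SE* = 0.561

Bootstrap SE is the standard deviation of the 6 replicate medians.
Mean of replicates: (8.11 + 7.37 + 8.08 + 7.81 + 7.69 + 6.61) / 6 = 45.6700 / 6 = 7.6117
Sum of squared deviations: (+0.4983)² + (−0.2417)² + (+0.4683)² + (+0.1983)² + (+0.0783)² + (−1.0017)² = 1.5749
Variance = 1.5749 / 5 = 0.3150
SE* = √0.3150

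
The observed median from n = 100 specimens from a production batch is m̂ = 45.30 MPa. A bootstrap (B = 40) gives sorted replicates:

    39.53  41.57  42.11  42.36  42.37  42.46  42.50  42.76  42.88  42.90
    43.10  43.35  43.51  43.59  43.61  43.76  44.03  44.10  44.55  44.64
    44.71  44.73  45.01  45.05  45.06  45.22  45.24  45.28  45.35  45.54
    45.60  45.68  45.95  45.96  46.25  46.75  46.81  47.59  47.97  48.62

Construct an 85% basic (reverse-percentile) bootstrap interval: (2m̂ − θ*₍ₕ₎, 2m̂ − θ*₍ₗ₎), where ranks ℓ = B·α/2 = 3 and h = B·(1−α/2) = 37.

(43.79, 48.49)

Percentile endpoints at ranks 3 and 37: θ*₍3₎ = 42.11, θ*₍37₎ = 46.81.
Basic interval reflects these around m̂:
  lower = 2 × 45.30 − 46.81 = 43.79
  upper = 2 × 45.30 − 42.11 = 48.49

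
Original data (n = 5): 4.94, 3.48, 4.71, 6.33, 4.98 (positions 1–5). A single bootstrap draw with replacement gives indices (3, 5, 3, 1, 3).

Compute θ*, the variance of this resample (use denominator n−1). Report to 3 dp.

θ* = 0.019

Resample values: 4.71, 4.98, 4.71, 4.94, 4.71.
Mean = 4.8100; sum of squared deviations = 0.0758
s² = 0.0758 / 4 = 0.0190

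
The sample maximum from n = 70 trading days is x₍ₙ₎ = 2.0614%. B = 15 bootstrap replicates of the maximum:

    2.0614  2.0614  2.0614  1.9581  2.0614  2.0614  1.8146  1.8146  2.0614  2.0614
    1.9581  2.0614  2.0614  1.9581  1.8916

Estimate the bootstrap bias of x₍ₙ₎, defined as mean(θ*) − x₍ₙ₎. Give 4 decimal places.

mean(θ*) = (2.0614 + 2.0614 + 2.0614 + 1.9581 + 2.0614 + 2.0614 + 1.8146 + 1.8146 + 2.0614 + 2.0614 + 1.9581 + 2.0614 + 2.0614 + 1.9581 + 1.8916) / 15 = 1.99651
bias = 1.99651 − 2.0614

bias = −0.0649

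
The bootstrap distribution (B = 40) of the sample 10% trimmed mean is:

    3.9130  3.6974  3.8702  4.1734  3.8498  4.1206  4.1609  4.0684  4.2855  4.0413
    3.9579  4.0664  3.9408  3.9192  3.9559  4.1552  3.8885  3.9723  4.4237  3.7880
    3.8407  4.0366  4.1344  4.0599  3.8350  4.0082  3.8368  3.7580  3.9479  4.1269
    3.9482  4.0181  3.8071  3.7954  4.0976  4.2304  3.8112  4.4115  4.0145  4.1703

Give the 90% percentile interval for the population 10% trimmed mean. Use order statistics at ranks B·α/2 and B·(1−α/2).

Sorted replicates: 3.6974, 3.7580, 3.7880, 3.7954, 3.8071, 3.8112, 3.8350, 3.8368, 3.8407, 3.8498, 3.8702, 3.8885, 3.9130, 3.9192, 3.9408, 3.9479, 3.9482, 3.9559, 3.9579, 3.9723, 4.0082, 4.0145, 4.0181, 4.0366, 4.0413, 4.0599, 4.0664, 4.0684, 4.0976, 4.1206, 4.1269, 4.1344, 4.1552, 4.1609, 4.1703, 4.1734, 4.2304, 4.2855, 4.4115, 4.4237
α = 0.10; lower rank = 40 × 0.050 = 2; upper rank = 40 × 0.950 = 38.
The 2nd smallest replicate is 3.7580; the 38th is 4.2855.

(3.7580, 4.2855)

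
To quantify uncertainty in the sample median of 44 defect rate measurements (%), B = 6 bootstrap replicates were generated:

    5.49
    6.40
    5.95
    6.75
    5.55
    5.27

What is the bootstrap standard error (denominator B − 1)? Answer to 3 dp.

Bootstrap SE is the standard deviation of the 6 replicate medians.
Mean of replicates: (5.49 + 6.40 + 5.95 + 6.75 + 5.55 + 5.27) / 6 = 35.4100 / 6 = 5.9017
Sum of squared deviations: (−0.4117)² + (+0.4983)² + (+0.0483)² + (+0.8483)² + (−0.3517)² + (−0.6317)² = 1.6625
Variance = 1.6625 / 5 = 0.3325
SE* = √0.3325

SE* = 0.577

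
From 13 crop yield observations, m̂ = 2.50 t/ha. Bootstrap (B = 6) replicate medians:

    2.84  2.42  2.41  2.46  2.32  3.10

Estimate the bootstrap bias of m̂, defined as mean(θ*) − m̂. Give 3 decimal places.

bias = +0.092

mean(θ*) = (2.84 + 2.42 + 2.41 + 2.46 + 2.32 + 3.10) / 6 = 2.5917
bias = 2.5917 − 2.50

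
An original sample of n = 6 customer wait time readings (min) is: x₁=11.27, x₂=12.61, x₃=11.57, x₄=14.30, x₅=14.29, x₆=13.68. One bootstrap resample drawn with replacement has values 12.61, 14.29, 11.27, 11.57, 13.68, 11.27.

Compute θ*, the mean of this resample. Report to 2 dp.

θ* = 12.45

Mean = (12.61 + 14.29 + 11.27 + 11.57 + 13.68 + 11.27) / 6 = 74.690 / 6 = 12.45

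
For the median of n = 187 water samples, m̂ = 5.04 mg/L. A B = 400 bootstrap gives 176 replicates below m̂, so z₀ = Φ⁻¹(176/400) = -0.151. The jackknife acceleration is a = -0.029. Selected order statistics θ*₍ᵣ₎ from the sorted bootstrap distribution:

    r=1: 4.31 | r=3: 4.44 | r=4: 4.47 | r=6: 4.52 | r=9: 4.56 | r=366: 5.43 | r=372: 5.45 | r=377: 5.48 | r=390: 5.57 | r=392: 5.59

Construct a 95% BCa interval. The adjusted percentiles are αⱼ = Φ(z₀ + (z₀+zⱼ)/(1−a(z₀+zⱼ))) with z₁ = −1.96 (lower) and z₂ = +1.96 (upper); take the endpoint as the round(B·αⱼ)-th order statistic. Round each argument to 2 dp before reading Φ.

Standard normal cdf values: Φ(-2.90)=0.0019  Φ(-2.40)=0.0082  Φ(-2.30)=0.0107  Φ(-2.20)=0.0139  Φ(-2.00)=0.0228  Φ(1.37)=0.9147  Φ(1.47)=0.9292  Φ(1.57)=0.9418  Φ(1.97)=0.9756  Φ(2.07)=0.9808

Lower: z₀ + z₁ = -0.151 + (-1.960) = -2.111; 1 − a(z₀+z₁) = 1 − (-0.029)(-2.111) = 0.9388; argument = -0.151 + (-2.111)/0.9388 = -2.3997 → -2.40.
α₁ = Φ(-2.40) = 0.0082; rank = round(400 × 0.0082) = 3; θ*₍3₎ = 4.44.
Upper: z₀ + z₂ = 1.809; 1 − a(z₀+z₂) = 1.0525; argument = 1.5678 → 1.57; α₂ = 0.9418; rank = 377; θ*₍377₎ = 5.48.

(4.44, 5.48)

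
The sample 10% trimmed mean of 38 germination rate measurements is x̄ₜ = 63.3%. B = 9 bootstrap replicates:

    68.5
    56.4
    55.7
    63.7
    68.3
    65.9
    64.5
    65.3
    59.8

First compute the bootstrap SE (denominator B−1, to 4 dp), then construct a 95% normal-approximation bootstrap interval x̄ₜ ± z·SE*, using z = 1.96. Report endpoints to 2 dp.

(53.96, 72.64)

Mean of replicates = 63.1222; sum of squared deviations = 181.7356; SE* = √(181.7356/8) = 4.7662
Margin = 1.96 × 4.7662 = 9.342
Interval: 63.3 ± 9.342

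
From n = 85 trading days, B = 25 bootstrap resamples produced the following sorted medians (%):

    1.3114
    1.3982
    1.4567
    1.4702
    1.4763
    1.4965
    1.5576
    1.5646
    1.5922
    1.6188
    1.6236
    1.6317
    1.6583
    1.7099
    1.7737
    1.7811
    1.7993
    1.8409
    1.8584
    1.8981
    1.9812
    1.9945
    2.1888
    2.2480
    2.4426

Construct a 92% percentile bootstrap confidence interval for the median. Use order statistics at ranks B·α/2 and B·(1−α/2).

α = 0.08; lower rank = 25 × 0.040 = 1; upper rank = 25 × 0.960 = 24.
The 1st smallest replicate is 1.3114; the 24th is 2.2480.

(1.3114, 2.2480)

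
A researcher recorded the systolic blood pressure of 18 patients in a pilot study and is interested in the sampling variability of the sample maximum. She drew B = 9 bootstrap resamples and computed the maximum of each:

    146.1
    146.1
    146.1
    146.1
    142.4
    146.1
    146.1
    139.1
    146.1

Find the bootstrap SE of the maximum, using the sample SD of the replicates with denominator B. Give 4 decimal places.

SE* = 2.3563

Bootstrap SE is the standard deviation of the 9 replicate maximums.
Mean of replicates: (146.1 + 146.1 + 146.1 + 146.1 + 142.4 + 146.1 + 146.1 + 139.1 + 146.1) / 9 = 1304.20000 / 9 = 144.91111
Sum of squared deviations: (+1.18889)² + (+1.18889)² + (+1.18889)² + (+1.18889)² + (−2.51111)² + (+1.18889)² + (+1.18889)² + (−5.81111)² + (+1.18889)² = 49.96889
Variance = 49.96889 / 9 = 5.55210
SE* = √5.55210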